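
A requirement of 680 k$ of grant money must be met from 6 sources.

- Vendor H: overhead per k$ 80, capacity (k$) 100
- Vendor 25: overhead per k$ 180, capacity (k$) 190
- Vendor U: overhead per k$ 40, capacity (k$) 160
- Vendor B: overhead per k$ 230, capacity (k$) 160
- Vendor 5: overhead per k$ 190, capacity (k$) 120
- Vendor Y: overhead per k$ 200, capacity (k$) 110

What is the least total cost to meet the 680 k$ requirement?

93400

Use sources in increasing cost order.
Vendor U (40): use full 160 ; 520 k$ to go.
Vendor H at 80: take all 100 k$ ; 420 still needed.
Vendor 25 at 180: take all 190 k$ ; 230 still needed.
Take 120 from Vendor 5 at 190 ; need 110 more.
Take 110 from Vendor Y at 200 ; need 0 more.
Vendor B: unused.
Cost = 160×40 + 100×80 + 190×180 + 120×190 + 110×200 = 93400.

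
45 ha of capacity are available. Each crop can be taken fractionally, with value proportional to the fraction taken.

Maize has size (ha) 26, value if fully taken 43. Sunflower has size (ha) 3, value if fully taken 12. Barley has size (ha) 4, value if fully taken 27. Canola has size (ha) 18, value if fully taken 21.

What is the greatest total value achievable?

Best value per unit of size first: Barley 27/4≈6.75, Sunflower 12/3≈4, Maize 43/26≈1.65, Canola 21/18≈1.17.
Barley: take in full, 4 ha for value 27 — 41 left.
All 3 ha of Sunflower fit (value 12) — 38 remain.
All 26 ha of Maize fit (value 43) — 12 remain.
12 ha left: a 12/18 share of Canola gives 21×12/18 = 14.
Total value = 96.

96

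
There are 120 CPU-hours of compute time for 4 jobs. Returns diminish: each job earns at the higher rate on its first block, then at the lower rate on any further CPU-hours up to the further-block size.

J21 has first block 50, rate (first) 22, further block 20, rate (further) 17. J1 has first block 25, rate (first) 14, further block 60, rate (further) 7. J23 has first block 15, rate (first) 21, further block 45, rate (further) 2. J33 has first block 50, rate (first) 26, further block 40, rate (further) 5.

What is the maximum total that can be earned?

Rank every tier by rate: J33/tier1 26 > J21/tier1 22 > J23/tier1 21 > J21/tier2 17 > J1/tier1 14 > J1/tier2 7 > J33/tier2 5 > J23/tier2 2.
Fill J33 tier1 block (50 at 26) → 70 left.
J21 tier1 at 22: fill all 50 → 20 left.
Fill J23 tier1 block (15 at 21) → 5 left.
5 remain; put them into J21 tier2 at 17.
Total = 26×50 + 22×50 + 21×15 + 17×5 = 2800.

2800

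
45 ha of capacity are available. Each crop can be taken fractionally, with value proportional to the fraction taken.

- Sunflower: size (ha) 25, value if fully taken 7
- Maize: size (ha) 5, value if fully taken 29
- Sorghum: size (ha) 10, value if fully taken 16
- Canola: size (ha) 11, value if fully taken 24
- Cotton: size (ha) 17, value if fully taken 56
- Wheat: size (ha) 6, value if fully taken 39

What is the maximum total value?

157.6

Rank by value-to-size ratio: Wheat 39/6≈6.5, Maize 29/5≈5.8, Cotton 56/17≈3.29, Canola 24/11≈2.18, Sorghum 16/10≈1.6, Sunflower 7/25≈0.28.
Take all of Wheat (6 ha, value 39) → 39 ha left.
Take all of Maize (5 ha, value 29) → 34 ha left.
Take all of Cotton (17 ha, value 56) → 17 ha left.
Canola: take in full, 11 ha for value 24 → 6 left.
Fill the last 6 ha with part of Sorghum: 6/10 of it earns 9.6.
Total value = 157.6.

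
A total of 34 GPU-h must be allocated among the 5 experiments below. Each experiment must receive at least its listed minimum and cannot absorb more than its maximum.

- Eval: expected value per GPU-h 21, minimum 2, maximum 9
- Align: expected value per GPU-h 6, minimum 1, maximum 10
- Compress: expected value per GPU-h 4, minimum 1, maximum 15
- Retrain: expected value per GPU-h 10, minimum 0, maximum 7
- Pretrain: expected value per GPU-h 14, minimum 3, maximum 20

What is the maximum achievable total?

509

Meeting every minimum uses 2+1+1+0+3 = 7 GPU-h, leaving 27.
Highest expected value per GPU-h first: Eval 21 > Pretrain 14 > Retrain 10 > Align 6 > Compress 4.
Give Eval 7 more to hit its cap of 9 → 20 left.
Give Pretrain 17 more to hit its cap of 20 → 3 left.
Retrain has room for 7 more but only 3 remain, so it gets 3.
Total = 21×9 + 6×1 + 4×1 + 10×3 + 14×20 = 509.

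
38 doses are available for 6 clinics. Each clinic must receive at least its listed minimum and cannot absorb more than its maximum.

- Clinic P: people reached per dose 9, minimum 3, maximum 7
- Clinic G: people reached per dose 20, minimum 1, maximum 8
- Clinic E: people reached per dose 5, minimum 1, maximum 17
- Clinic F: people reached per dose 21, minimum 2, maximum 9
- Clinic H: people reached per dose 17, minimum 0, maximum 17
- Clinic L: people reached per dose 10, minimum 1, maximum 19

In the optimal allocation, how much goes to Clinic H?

16

Meeting every minimum uses 3+1+1+2+0+1 = 8 doses, leaving 30.
Highest people reached per dose first: Clinic F 21 > Clinic G 20 > Clinic H 17 > Clinic L 10 > Clinic P 9 > Clinic E 5.
Give Clinic F 7 more to hit its cap of 9 — 23 left.
Clinic G takes 7 more to reach its cap of 8 — 16 left.
Clinic H: +16 (room for 17) → 16. Pool exhausted.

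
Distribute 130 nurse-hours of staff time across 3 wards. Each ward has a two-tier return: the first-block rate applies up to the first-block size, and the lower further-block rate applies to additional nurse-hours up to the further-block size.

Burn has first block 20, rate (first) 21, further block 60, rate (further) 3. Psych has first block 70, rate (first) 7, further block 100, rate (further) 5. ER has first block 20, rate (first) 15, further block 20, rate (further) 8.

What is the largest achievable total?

Order all 6 blocks by rate: Burn/T1 21 > ER/T1 15 > ER/T2 8 > Psych/T1 7 > Psych/T2 5 > Burn/T2 3.
Burn/T1 (21): +20 → 110 left.
Fill ER T1 block (20 at 15) → 90 left.
ER/T2 (8): +20 → 70 left.
Psych/T1 (7): +70 → 0 left.
Total = 21×20 + 15×20 + 8×20 + 7×70 = 1370.

1370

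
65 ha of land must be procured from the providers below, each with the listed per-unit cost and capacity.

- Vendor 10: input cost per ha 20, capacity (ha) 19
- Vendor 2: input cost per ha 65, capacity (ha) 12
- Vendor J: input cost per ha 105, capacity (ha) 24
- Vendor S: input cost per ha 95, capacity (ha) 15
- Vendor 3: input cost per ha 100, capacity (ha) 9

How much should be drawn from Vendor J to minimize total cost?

Fill from the cheapest provider first.
Take 19 from Vendor 10 at 20 ; need 46 more.
Vendor 2 at 65: take all 12 ha ; 34 still needed.
Vendor S (95): use full 15 ; 19 ha to go.
Vendor 3 at 100: take all 9 ha ; 10 still needed.
Take 10 from Vendor J at 105 to finish.

10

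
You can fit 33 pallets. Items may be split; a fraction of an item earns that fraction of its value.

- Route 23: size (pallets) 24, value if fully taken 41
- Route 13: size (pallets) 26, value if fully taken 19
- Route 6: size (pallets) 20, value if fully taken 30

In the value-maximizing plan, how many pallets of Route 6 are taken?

Sort by value density: Route 23 41/24≈1.71, Route 6 30/20≈1.5, Route 13 19/26≈0.731.
Route 23: take in full, 24 pallets for value 41 ; 9 left.
Only 9 pallets remain; take 9/20 of Route 6 for value 30×9/20 = 13.5.

9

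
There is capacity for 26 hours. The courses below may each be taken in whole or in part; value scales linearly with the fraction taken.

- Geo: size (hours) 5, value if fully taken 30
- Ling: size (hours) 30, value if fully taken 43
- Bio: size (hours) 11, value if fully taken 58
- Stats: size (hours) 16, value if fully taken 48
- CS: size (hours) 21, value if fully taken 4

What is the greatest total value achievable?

118

Sort by value density: Geo 30/5≈6, Bio 58/11≈5.27, Stats 48/16≈3, Ling 43/30≈1.43, CS 4/21≈0.19.
Take all of Geo (5 hours, value 30) ; 21 hours left.
Bio: take in full, 11 hours for value 58 ; 10 left.
Only 10 hours remain; take 10/16 of Stats for value 48×10/16 = 30.
Total value = 118.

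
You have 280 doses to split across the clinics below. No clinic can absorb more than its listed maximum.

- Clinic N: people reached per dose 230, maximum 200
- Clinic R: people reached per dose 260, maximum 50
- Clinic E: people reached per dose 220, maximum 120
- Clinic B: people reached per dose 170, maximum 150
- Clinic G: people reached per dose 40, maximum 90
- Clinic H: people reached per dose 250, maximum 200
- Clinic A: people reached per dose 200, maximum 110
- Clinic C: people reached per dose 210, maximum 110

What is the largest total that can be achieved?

Order the clinics by people reached per dose: Clinic R 260 > Clinic H 250 > Clinic N 230 > Clinic E 220 > Clinic C 210 > Clinic A 200 > Clinic B 170 > Clinic G 40.
Clinic R: +50 to 50 (cap) ; 230 left.
Give Clinic H 200 to hit its cap of 200 ; 30 left.
Clinic N has room for 200 but only 30 remain, so it gets 30.
Total = 230×30 + 260×50 + 250×200 = 69900.

69900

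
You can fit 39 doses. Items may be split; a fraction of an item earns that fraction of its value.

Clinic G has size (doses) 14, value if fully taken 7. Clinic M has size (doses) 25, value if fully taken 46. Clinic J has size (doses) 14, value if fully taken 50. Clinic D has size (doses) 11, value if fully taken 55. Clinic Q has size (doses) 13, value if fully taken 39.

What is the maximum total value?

Best value per unit of size first: Clinic D 55/11≈5, Clinic J 50/14≈3.57, Clinic Q 39/13≈3, Clinic M 46/25≈1.84, Clinic G 7/14≈0.5.
Take all of Clinic D (11 doses, value 55) — 28 doses left.
Take all of Clinic J (14 doses, value 50) — 14 doses left.
All 13 doses of Clinic Q fit (value 39) — 1 remain.
Fill the last 1 doses with part of Clinic M: 1/25 of it earns 1.84.
Total value = 145.84.

145.84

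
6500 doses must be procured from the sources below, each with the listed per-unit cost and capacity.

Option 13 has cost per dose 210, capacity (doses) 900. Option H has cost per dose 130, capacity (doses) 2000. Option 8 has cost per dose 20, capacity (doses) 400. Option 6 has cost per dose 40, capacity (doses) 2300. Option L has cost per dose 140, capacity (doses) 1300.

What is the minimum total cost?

Use sources in increasing cost order.
Take 400 from Option 8 at 20 — need 6100 more.
Option 6 at 40: take all 2300 doses — 3800 still needed.
Option H at 130: take all 2000 doses — 1800 still needed.
Option L (140): use full 1300 — 500 doses to go.
Take 500 from Option 13 at 210 to finish.
Cost = 400×20 + 2300×40 + 2000×130 + 1300×140 + 500×210 = 647000.

647000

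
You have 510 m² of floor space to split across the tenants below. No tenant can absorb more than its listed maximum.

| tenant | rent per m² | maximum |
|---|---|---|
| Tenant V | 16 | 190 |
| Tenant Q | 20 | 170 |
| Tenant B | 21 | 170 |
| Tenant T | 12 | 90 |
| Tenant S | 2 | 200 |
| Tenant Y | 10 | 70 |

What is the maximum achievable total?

Rank by rent per m²: Tenant B 21 > Tenant Q 20 > Tenant V 16 > Tenant T 12 > Tenant Y 10 > Tenant S 2.
Tenant B: +170 to 170 (cap) ; 340 left.
Give Tenant Q 170 to hit its cap of 170 ; 170 left.
Only 170 left; Tenant V takes them to reach 170.
Total = 16×170 + 20×170 + 21×170 = 9690.

9690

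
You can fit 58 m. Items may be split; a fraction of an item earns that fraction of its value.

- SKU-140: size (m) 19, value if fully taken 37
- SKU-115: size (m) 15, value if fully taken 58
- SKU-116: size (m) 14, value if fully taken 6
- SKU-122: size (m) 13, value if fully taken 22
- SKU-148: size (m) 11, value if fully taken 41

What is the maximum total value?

Rank by value-to-size ratio: SKU-115 58/15≈3.87, SKU-148 41/11≈3.73, SKU-140 37/19≈1.95, SKU-122 22/13≈1.69, SKU-116 6/14≈0.429.
SKU-115: take in full, 15 m for value 58 ; 43 left.
SKU-148: take in full, 11 m for value 41 ; 32 left.
All 19 m of SKU-140 fit (value 37) ; 13 remain.
SKU-122: take in full, 13 m for value 22 ; 0 left.
Total value = 158.

158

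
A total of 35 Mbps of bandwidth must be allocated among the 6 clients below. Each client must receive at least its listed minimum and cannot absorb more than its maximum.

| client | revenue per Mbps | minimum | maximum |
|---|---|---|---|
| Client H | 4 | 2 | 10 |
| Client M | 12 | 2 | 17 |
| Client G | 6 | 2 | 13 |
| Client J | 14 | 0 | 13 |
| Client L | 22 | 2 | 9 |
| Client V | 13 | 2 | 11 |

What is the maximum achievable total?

515

Meeting every minimum uses 2+2+2+0+2+2 = 10 Mbps, leaving 25.
Rank by revenue per Mbps: Client L 22 > Client J 14 > Client V 13 > Client M 12 > Client G 6 > Client H 4.
Client L: +7 to 9 (cap) → 18 left.
Client J takes 13 more to reach its cap of 13 → 5 left.
Client V has room for 9 more but only 5 remain, so it gets 7.
Total = 4×2 + 12×2 + 6×2 + 14×13 + 22×9 + 13×7 = 515.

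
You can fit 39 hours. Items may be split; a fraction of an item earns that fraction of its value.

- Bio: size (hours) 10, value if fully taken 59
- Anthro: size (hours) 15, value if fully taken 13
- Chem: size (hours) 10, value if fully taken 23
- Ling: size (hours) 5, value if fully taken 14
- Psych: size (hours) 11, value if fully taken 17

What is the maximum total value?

115.6

Sort by value density: Bio 59/10≈5.9, Ling 14/5≈2.8, Chem 23/10≈2.3, Psych 17/11≈1.55, Anthro 13/15≈0.867.
Bio: take in full, 10 hours for value 59 — 29 left.
Ling: take in full, 5 hours for value 14 — 24 left.
All 10 hours of Chem fit (value 23) — 14 remain.
All 11 hours of Psych fit (value 17) — 3 remain.
3 hours left: a 3/15 share of Anthro gives 13×3/15 = 2.6.
Total value = 115.6.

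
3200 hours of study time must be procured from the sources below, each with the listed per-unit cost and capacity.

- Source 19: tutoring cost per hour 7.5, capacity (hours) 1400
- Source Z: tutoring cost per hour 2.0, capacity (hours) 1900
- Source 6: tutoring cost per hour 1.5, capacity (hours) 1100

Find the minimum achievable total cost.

6950

Use sources in increasing cost order.
Source 6 (1.5): use full 1100 ; 2100 hours to go.
Source Z at 2.0: take all 1900 hours ; 200 still needed.
Source 19 (7.5): take the remaining 200 ; done.
Cost = 1100×1.5 + 1900×2.0 + 200×7.5 = 6950.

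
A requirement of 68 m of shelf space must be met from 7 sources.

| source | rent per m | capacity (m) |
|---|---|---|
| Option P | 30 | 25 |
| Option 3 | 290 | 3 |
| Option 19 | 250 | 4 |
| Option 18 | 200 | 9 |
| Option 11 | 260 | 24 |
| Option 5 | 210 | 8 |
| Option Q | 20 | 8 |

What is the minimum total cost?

9030

Cheapest first:
Option Q at 20: take all 8 m ; 60 still needed.
Option P (30): use full 25 ; 35 m to go.
Option 18 (200): use full 9 ; 26 m to go.
Option 5 (210): use full 8 ; 18 m to go.
Option 19 at 250: take all 4 m ; 14 still needed.
Option 11 (260): take the remaining 14 ; done.
Option 3: unused.
Cost = 8×20 + 25×30 + 9×200 + 8×210 + 4×250 + 14×260 = 9030.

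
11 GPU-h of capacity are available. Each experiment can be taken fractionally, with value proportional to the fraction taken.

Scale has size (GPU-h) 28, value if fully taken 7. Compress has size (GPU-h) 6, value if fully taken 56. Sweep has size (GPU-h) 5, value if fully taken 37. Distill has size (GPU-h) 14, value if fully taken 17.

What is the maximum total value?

93

Rank by value-to-size ratio: Compress 56/6≈9.33, Sweep 37/5≈7.4, Distill 17/14≈1.21, Scale 7/28≈0.25.
Compress: take in full, 6 GPU-h for value 56 → 5 left.
All 5 GPU-h of Sweep fit (value 37) → 0 remain.
Total value = 93.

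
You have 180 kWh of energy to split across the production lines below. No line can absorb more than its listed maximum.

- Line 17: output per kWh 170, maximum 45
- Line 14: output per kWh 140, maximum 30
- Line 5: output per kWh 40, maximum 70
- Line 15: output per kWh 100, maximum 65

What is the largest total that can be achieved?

Order the production lines by output per kWh: Line 17 170 > Line 14 140 > Line 15 100 > Line 5 40.
Line 17 takes 45 to reach its cap of 45 — 135 left.
Give Line 14 30 to hit its cap of 30 — 105 left.
Give Line 15 65 to hit its cap of 65 — 40 left.
Only 40 left; Line 5 takes them to reach 40.
Total = 170×45 + 140×30 + 40×40 + 100×65 = 19950.

19950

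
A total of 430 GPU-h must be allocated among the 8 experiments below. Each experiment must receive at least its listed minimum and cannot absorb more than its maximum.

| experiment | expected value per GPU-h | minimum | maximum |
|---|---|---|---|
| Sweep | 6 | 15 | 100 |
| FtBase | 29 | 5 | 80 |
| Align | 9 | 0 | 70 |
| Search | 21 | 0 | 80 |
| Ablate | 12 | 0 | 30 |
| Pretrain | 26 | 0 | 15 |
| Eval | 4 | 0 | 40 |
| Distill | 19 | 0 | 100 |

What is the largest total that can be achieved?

7610

Meeting every minimum uses 15+5+0+0+0+0+0+0 = 20 GPU-h, leaving 410.
Rank by expected value per GPU-h: FtBase 29 > Pretrain 26 > Search 21 > Distill 19 > Ablate 12 > Align 9 > Sweep 6 > Eval 4.
FtBase: +75 to 80 (cap) ; 335 left.
Give Pretrain 15 more to hit its cap of 15 ; 320 left.
Give Search 80 more to hit its cap of 80 ; 240 left.
Distill takes 100 more to reach its cap of 100 ; 140 left.
Ablate: +30 to 30 (cap) ; 110 left.
Align: +70 to 70 (cap) ; 40 left.
Sweep: +40 (room for 85) → 55. Pool exhausted.
Total = 6×55 + 29×80 + 9×70 + 21×80 + 12×30 + 26×15 + 19×100 = 7610.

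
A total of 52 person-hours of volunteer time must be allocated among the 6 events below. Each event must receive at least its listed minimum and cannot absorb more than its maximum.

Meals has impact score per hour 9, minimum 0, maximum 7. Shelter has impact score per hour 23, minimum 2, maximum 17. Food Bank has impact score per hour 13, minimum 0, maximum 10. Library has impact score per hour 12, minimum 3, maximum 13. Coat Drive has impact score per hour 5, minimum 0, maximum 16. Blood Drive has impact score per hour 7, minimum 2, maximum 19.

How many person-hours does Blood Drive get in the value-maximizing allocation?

Meeting every minimum uses 0+2+0+3+0+2 = 7 person-hours, leaving 45.
Rank by impact score per hour: Shelter 23 > Food Bank 13 > Library 12 > Meals 9 > Blood Drive 7 > Coat Drive 5.
Shelter: +15 to 17 (cap) — 30 left.
Food Bank takes 10 more to reach its cap of 10 — 20 left.
Library: +10 to 13 (cap) — 10 left.
Meals: +7 to 7 (cap) — 3 left.
Blood Drive: +3 (room for 17) → 5. Pool exhausted.

5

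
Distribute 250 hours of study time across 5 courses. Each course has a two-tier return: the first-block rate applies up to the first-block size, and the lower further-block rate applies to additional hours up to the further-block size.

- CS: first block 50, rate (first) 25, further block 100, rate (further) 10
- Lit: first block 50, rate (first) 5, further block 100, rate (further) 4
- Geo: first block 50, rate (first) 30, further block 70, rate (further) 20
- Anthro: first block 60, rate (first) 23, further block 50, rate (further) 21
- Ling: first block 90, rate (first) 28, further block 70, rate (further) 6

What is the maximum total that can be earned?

Treat each block as its own option and order by rate: Geo/T1 30 > Ling/T1 28 > CS/T1 25 > Anthro/T1 23 > Anthro/T2 21 > Geo/T2 20 > CS/T2 10 > Ling/T2 6 > Lit/T1 5 > Lit/T2 4.
Geo T1 at 30: fill all 50 — 200 left.
Ling/T1 (28): +90 — 110 left.
CS T1 at 25: fill all 50 — 60 left.
Anthro T1 at 23: fill all 60 — 0 left.
Total = 30×50 + 28×90 + 25×50 + 23×60 = 6650.

6650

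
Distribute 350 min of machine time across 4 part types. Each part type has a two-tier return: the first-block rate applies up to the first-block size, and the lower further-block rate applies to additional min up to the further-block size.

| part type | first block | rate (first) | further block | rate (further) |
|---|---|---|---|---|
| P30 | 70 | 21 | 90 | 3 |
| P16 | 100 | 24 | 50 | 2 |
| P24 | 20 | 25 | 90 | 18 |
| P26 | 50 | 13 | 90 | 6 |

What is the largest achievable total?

Treat each block as its own option and order by rate: P24/first 25 > P16/first 24 > P30/first 21 > P24/second 18 > P26/first 13 > P26/second 6 > P30/second 3 > P16/second 2.
P24/first (25): +20 ; 330 left.
P16/first (24): +100 ; 230 left.
P30 first at 21: fill all 70 ; 160 left.
Fill P24 second block (90 at 18) ; 70 left.
P26/first (13): +50 ; 20 left.
P26/second: +20 of 90 at 6; pool empty.
Total = 25×20 + 24×100 + 21×70 + 18×90 + 13×50 + 6×20 = 6760.

6760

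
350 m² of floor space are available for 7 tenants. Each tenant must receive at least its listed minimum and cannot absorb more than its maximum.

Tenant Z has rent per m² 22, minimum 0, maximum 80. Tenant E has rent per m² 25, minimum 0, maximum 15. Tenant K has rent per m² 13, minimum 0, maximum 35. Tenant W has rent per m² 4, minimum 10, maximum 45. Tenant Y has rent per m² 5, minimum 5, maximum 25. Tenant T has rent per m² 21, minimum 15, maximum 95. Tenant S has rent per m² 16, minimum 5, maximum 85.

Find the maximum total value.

6130

Meeting every minimum uses 0+0+0+10+5+15+5 = 35 m², leaving 315.
Highest rent per m² first: Tenant E 25 > Tenant Z 22 > Tenant T 21 > Tenant S 16 > Tenant K 13 > Tenant Y 5 > Tenant W 4.
Tenant E takes 15 more to reach its cap of 15 → 300 left.
Tenant Z takes 80 more to reach its cap of 80 → 220 left.
Tenant T: +80 to 95 (cap) → 140 left.
Give Tenant S 80 more to hit its cap of 85 → 60 left.
Give Tenant K 35 more to hit its cap of 35 → 25 left.
Tenant Y takes 20 more to reach its cap of 25 → 5 left.
Tenant W has room for 35 more but only 5 remain, so it gets 15.
Total = 22×80 + 25×15 + 13×35 + 4×15 + 5×25 + 21×95 + 16×85 = 6130.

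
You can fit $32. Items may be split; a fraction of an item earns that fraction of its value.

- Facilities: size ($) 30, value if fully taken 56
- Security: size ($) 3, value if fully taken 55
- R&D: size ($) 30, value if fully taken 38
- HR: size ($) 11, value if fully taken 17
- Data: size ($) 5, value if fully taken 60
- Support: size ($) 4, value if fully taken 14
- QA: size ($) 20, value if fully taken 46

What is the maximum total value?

Rank by value-to-size ratio: Security 55/3≈18.3, Data 60/5≈12, Support 14/4≈3.5, QA 46/20≈2.3, Facilities 56/30≈1.87, HR 17/11≈1.55, R&D 38/30≈1.27.
All 3 $ of Security fit (value 55) ; 29 remain.
Data: take in full, 5 $ for value 60 ; 24 left.
All 4 $ of Support fit (value 14) ; 20 remain.
All 20 $ of QA fit (value 46) ; 0 remain.
Total value = 175.

175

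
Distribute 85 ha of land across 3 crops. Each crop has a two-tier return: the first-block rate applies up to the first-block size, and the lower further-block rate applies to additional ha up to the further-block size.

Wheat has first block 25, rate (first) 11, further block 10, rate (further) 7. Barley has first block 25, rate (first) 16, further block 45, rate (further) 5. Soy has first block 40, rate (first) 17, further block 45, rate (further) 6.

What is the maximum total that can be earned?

Order all 6 blocks by rate: Soy/tier1 17 > Barley/tier1 16 > Wheat/tier1 11 > Wheat/tier2 7 > Soy/tier2 6 > Barley/tier2 5.
Soy tier1 at 17: fill all 40 — 45 left.
Barley tier1 at 16: fill all 25 — 20 left.
Wheat tier1 at 11: only 20 left, fill 20.
Total = 17×40 + 16×25 + 11×20 = 1300.

1300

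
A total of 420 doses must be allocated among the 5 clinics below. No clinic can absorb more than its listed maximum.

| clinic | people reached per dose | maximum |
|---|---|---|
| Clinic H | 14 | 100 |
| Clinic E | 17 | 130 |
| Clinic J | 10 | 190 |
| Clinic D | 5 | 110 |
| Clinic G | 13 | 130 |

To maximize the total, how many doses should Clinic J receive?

60

Highest people reached per dose first: Clinic E 17 > Clinic H 14 > Clinic G 13 > Clinic J 10 > Clinic D 5.
Clinic E: +130 to 130 (cap) ; 290 left.
Give Clinic H 100 to hit its cap of 100 ; 190 left.
Give Clinic G 130 to hit its cap of 130 ; 60 left.
Only 60 left; Clinic J takes them to reach 60.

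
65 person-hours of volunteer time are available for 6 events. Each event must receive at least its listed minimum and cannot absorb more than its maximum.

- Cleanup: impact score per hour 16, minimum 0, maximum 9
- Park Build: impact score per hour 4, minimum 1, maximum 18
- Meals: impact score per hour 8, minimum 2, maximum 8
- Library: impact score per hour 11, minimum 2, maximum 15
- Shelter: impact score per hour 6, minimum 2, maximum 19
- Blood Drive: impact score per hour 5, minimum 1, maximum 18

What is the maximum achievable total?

556

Meeting every minimum uses 0+1+2+2+2+1 = 8 person-hours, leaving 57.
Order the events by impact score per hour: Cleanup 16 > Library 11 > Meals 8 > Shelter 6 > Blood Drive 5 > Park Build 4.
Cleanup: +9 to 9 (cap) — 48 left.
Give Library 13 more to hit its cap of 15 — 35 left.
Meals takes 6 more to reach its cap of 8 — 29 left.
Shelter takes 17 more to reach its cap of 19 — 12 left.
Only 12 left; Blood Drive takes them to reach 13.
Total = 16×9 + 4×1 + 8×8 + 11×15 + 6×19 + 5×13 = 556.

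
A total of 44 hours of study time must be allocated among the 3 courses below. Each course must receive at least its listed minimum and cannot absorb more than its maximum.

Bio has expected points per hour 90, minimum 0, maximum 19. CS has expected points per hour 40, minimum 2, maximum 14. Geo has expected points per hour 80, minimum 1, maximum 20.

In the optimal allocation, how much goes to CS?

Meeting every minimum uses 0+2+1 = 3 hours, leaving 41.
Rank by expected points per hour: Bio 90 > Geo 80 > CS 40.
Give Bio 19 more to hit its cap of 19 ; 22 left.
Geo takes 19 more to reach its cap of 20 ; 3 left.
CS: +3 (room for 12) → 5. Pool exhausted.

5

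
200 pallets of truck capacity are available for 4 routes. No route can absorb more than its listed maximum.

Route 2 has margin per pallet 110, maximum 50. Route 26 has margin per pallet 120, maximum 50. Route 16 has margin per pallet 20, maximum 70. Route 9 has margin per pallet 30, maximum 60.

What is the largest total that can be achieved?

14100

Rank by margin per pallet: Route 26 120 > Route 2 110 > Route 9 30 > Route 16 20.
Route 26 takes 50 to reach its cap of 50 → 150 left.
Route 2: +50 to 50 (cap) → 100 left.
Route 9: +60 to 60 (cap) → 40 left.
Route 16: +40 (room for 70) → 40. Pool exhausted.
Total = 110×50 + 120×50 + 20×40 + 30×60 = 14100.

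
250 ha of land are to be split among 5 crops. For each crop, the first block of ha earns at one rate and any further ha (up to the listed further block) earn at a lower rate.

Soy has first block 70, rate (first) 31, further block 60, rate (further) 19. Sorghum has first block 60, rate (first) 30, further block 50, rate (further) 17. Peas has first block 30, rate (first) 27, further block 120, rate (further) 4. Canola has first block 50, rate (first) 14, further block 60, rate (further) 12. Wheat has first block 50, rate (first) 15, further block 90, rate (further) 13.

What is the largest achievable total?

Rank every tier by rate: Soy/tier1 31 > Sorghum/tier1 30 > Peas/tier1 27 > Soy/tier2 19 > Sorghum/tier2 17 > Wheat/tier1 15 > Canola/tier1 14 > Wheat/tier2 13 > Canola/tier2 12 > Peas/tier2 4.
Soy tier1 at 31: fill all 70 ; 180 left.
Fill Sorghum tier1 block (60 at 30) ; 120 left.
Fill Peas tier1 block (30 at 27) ; 90 left.
Soy tier2 at 19: fill all 60 ; 30 left.
30 remain; put them into Sorghum tier2 at 17.
Total = 31×70 + 30×60 + 27×30 + 19×60 + 17×30 = 6430.

6430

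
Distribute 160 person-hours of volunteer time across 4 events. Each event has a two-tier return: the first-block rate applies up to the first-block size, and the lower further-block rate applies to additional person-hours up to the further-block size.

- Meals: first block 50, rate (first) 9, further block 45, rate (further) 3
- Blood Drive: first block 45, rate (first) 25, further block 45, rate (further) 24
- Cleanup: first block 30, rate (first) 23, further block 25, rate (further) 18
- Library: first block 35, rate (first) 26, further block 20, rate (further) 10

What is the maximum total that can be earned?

Order all 8 blocks by rate: Library/T1 26 > Blood Drive/T1 25 > Blood Drive/T2 24 > Cleanup/T1 23 > Cleanup/T2 18 > Library/T2 10 > Meals/T1 9 > Meals/T2 3.
Fill Library T1 block (35 at 26) — 125 left.
Blood Drive/T1 (25): +45 — 80 left.
Blood Drive T2 at 24: fill all 45 — 35 left.
Cleanup T1 at 23: fill all 30 — 5 left.
Cleanup/T2: +5 of 25 at 18; pool empty.
Total = 26×35 + 25×45 + 24×45 + 23×30 + 18×5 = 3895.

3895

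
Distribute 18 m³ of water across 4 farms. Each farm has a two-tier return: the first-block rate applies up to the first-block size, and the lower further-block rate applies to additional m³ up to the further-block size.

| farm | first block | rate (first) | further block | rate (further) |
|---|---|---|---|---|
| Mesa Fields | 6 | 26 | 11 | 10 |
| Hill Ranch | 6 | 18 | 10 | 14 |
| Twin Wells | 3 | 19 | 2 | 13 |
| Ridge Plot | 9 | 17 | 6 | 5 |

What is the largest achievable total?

Order all 8 blocks by rate: Mesa Fields/T1 26 > Twin Wells/T1 19 > Hill Ranch/T1 18 > Ridge Plot/T1 17 > Hill Ranch/T2 14 > Twin Wells/T2 13 > Mesa Fields/T2 10 > Ridge Plot/T2 5.
Mesa Fields T1 at 26: fill all 6 ; 12 left.
Fill Twin Wells T1 block (3 at 19) ; 9 left.
Fill Hill Ranch T1 block (6 at 18) ; 3 left.
Ridge Plot/T1: +3 of 9 at 17; pool empty.
Total = 26×6 + 19×3 + 18×6 + 17×3 = 372.

372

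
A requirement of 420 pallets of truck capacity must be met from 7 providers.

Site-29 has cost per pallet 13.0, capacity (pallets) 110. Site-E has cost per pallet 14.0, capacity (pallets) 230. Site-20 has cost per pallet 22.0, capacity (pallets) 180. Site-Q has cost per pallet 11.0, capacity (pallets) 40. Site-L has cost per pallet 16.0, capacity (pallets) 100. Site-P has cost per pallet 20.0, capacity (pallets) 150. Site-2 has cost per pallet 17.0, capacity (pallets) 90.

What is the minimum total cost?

5730

Cheapest first:
Site-Q (11.0): use full 40 → 380 pallets to go.
Site-29 (13.0): use full 110 → 270 pallets to go.
Site-E (14.0): use full 230 → 40 pallets to go.
Take 40 from Site-L at 16.0 to finish.
Site-2, Site-P, Site-20: unused.
Cost = 40×11.0 + 110×13.0 + 230×14.0 + 40×16.0 = 5730.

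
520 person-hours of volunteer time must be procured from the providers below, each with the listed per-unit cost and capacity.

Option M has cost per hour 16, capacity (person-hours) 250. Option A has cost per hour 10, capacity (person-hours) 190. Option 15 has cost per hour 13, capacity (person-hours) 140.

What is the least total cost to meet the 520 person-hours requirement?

Use providers in increasing cost order.
Option A (10): use full 190 — 330 person-hours to go.
Take 140 from Option 15 at 13 — need 190 more.
Option M at 16: take 190 of its 250 — requirement met.
Cost = 190×10 + 140×13 + 190×16 = 6760.

6760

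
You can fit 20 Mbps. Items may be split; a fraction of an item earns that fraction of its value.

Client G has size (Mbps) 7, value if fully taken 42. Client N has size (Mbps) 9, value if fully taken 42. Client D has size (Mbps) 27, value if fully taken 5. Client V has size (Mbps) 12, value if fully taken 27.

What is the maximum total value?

Rank by value-to-size ratio: Client G 42/7≈6, Client N 42/9≈4.67, Client V 27/12≈2.25, Client D 5/27≈0.185.
Client G: take in full, 7 Mbps for value 42 ; 13 left.
Take all of Client N (9 Mbps, value 42) ; 4 Mbps left.
Fill the last 4 Mbps with part of Client V: 4/12 of it earns 9.
Total value = 93.

93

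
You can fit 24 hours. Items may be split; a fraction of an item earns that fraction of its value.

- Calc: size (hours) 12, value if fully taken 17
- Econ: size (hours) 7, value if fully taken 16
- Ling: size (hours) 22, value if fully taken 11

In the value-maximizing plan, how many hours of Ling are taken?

5

Best value per unit of size first: Econ 16/7≈2.29, Calc 17/12≈1.42, Ling 11/22≈0.5.
Take all of Econ (7 hours, value 16) → 17 hours left.
All 12 hours of Calc fit (value 17) → 5 remain.
Only 5 hours remain; take 5/22 of Ling for value 11×5/22 = 2.5.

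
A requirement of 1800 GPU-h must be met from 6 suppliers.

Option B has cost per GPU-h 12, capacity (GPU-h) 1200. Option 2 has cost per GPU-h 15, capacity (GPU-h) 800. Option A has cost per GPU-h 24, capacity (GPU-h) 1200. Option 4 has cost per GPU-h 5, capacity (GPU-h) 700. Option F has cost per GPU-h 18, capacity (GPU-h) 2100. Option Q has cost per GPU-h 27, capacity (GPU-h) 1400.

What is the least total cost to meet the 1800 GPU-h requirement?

Use suppliers in increasing cost order.
Option 4 at 5: take all 700 GPU-h → 1100 still needed.
Option B (12): take the remaining 1100 → done.
Option 2, Option F, Option A, Option Q: unused.
Cost = 700×5 + 1100×12 = 16700.

16700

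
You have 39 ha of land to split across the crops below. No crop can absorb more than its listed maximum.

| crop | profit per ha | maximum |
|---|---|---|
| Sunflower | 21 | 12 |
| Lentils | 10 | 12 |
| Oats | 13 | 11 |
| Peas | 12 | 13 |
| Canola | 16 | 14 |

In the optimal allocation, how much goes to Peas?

Highest profit per ha first: Sunflower 21 > Canola 16 > Oats 13 > Peas 12 > Lentils 10.
Give Sunflower 12 to hit its cap of 12 → 27 left.
Give Canola 14 to hit its cap of 14 → 13 left.
Give Oats 11 to hit its cap of 11 → 2 left.
Only 2 left; Peas takes them to reach 2.

2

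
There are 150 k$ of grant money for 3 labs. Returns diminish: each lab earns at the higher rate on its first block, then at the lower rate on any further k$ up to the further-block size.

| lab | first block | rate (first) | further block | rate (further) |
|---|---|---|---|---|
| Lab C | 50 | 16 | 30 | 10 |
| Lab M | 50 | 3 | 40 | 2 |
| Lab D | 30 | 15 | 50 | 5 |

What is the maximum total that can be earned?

Treat each block as its own option and order by rate: Lab C/T1 16 > Lab D/T1 15 > Lab C/T2 10 > Lab D/T2 5 > Lab M/T1 3 > Lab M/T2 2.
Lab C/T1 (16): +50 ; 100 left.
Fill Lab D T1 block (30 at 15) ; 70 left.
Lab C/T2 (10): +30 ; 40 left.
40 remain; put them into Lab D T2 at 5.
Total = 16×50 + 15×30 + 10×30 + 5×40 = 1750.

1750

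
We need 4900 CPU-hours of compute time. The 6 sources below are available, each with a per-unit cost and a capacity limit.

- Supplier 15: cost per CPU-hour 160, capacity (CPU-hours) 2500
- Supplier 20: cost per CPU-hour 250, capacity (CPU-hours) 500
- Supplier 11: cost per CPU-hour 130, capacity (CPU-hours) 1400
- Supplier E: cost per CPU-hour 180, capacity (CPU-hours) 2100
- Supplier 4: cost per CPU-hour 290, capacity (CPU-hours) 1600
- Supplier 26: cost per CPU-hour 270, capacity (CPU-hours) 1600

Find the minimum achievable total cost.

Use sources in increasing cost order.
Supplier 11 at 130: take all 1400 CPU-hours ; 3500 still needed.
Supplier 15 (160): use full 2500 ; 1000 CPU-hours to go.
Supplier E at 180: take 1000 of its 2100 ; requirement met.
Supplier 20, Supplier 26, Supplier 4: unused.
Cost = 1400×130 + 2500×160 + 1000×180 = 762000.

762000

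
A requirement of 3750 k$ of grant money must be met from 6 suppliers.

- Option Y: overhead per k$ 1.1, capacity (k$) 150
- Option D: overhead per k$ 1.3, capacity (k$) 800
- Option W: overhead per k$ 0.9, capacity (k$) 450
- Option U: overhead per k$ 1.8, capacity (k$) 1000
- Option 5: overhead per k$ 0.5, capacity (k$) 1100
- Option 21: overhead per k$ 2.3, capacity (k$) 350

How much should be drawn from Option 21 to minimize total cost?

Cheapest first:
Option 5 (0.5): use full 1100 — 2650 k$ to go.
Option W (0.9): use full 450 — 2200 k$ to go.
Option Y (1.1): use full 150 — 2050 k$ to go.
Option D at 1.3: take all 800 k$ — 1250 still needed.
Option U at 1.8: take all 1000 k$ — 250 still needed.
Take 250 from Option 21 at 2.3 to finish.

250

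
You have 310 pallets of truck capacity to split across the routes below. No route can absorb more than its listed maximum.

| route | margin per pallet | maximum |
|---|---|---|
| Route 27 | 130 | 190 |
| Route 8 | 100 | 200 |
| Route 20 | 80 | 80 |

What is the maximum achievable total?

Order the routes by margin per pallet: Route 27 130 > Route 8 100 > Route 20 80.
Route 27 takes 190 to reach its cap of 190 — 120 left.
Route 8 has room for 200 but only 120 remain, so it gets 120.
Total = 130×190 + 100×120 = 36700.

36700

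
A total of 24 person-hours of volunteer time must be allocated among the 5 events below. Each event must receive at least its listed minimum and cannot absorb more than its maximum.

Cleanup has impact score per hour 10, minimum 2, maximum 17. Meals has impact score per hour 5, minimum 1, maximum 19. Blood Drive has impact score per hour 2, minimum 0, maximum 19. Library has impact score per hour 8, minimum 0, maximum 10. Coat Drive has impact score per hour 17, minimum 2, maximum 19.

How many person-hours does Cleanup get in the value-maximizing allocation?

Meeting every minimum uses 2+1+0+0+2 = 5 person-hours, leaving 19.
Rank by impact score per hour: Coat Drive 17 > Cleanup 10 > Library 8 > Meals 5 > Blood Drive 2.
Give Coat Drive 17 more to hit its cap of 19 — 2 left.
Cleanup: +2 (room for 15) → 4. Pool exhausted.

4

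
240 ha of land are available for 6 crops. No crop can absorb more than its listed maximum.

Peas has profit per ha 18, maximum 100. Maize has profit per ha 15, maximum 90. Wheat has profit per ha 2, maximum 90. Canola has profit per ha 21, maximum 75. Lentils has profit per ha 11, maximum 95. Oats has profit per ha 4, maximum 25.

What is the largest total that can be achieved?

Order the crops by profit per ha: Canola 21 > Peas 18 > Maize 15 > Lentils 11 > Oats 4 > Wheat 2.
Give Canola 75 to hit its cap of 75 — 165 left.
Peas: +100 to 100 (cap) — 65 left.
Only 65 left; Maize takes them to reach 65.
Total = 18×100 + 15×65 + 21×75 = 4350.

4350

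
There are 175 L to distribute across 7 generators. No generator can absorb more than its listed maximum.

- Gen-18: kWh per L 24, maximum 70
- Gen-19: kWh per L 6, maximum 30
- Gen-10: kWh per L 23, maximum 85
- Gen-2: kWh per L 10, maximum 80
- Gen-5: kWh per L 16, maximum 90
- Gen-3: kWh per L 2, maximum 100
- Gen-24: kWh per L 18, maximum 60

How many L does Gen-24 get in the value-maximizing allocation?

Highest kWh per L first: Gen-18 24 > Gen-10 23 > Gen-24 18 > Gen-5 16 > Gen-2 10 > Gen-19 6 > Gen-3 2.
Gen-18: +70 to 70 (cap) → 105 left.
Gen-10: +85 to 85 (cap) → 20 left.
Only 20 left; Gen-24 takes them to reach 20.

20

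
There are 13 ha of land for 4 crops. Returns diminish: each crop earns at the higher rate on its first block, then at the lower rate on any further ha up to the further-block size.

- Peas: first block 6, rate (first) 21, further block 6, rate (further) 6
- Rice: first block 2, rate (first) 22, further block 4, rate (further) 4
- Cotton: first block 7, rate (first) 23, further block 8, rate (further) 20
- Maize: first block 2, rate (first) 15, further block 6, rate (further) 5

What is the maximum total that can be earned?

289

Order all 8 blocks by rate: Cotton/first 23 > Rice/first 22 > Peas/first 21 > Cotton/second 20 > Maize/first 15 > Peas/second 6 > Maize/second 5 > Rice/second 4.
Fill Cotton first block (7 at 23) ; 6 left.
Rice first at 22: fill all 2 ; 4 left.
Peas/first: +4 of 6 at 21; pool empty.
Total = 23×7 + 22×2 + 21×4 = 289.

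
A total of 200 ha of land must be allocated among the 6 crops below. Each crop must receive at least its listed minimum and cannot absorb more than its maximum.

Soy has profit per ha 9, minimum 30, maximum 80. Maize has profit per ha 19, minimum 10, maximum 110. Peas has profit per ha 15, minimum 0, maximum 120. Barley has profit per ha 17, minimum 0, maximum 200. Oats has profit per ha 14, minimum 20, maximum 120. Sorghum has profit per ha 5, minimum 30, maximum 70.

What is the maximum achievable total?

2960

Meeting every minimum uses 30+10+0+0+20+30 = 90 ha, leaving 110.
Rank by profit per ha: Maize 19 > Barley 17 > Peas 15 > Oats 14 > Soy 9 > Sorghum 5.
Maize: +100 to 110 (cap) → 10 left.
Barley has room for 200 more but only 10 remain, so it gets 10.
Total = 9×30 + 19×110 + 17×10 + 14×20 + 5×30 = 2960.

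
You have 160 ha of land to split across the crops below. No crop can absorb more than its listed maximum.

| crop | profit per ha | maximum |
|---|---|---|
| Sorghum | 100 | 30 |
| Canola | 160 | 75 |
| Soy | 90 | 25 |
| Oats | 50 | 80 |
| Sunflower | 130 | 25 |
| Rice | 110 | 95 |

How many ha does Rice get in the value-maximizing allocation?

60

Rank by profit per ha: Canola 160 > Sunflower 130 > Rice 110 > Sorghum 100 > Soy 90 > Oats 50.
Canola takes 75 to reach its cap of 75 ; 85 left.
Sunflower: +25 to 25 (cap) ; 60 left.
Only 60 left; Rice takes them to reach 60.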